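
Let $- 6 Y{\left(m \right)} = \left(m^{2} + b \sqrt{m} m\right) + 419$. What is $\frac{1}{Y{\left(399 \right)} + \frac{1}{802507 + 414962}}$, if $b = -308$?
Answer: $\frac{10980863030511}{68798325033031681045} + \frac{3623230761238 \sqrt{399}}{29484996442727863305} \approx 2.6142 \cdot 10^{-6}$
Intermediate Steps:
$Y{\left(m \right)} = - \frac{419}{6} - \frac{m^{2}}{6} + \frac{154 m^{\frac{3}{2}}}{3}$ ($Y{\left(m \right)} = - \frac{\left(m^{2} + - 308 \sqrt{m} m\right) + 419}{6} = - \frac{\left(m^{2} - 308 m^{\frac{3}{2}}\right) + 419}{6} = - \frac{419 + m^{2} - 308 m^{\frac{3}{2}}}{6} = - \frac{419}{6} - \frac{m^{2}}{6} + \frac{154 m^{\frac{3}{2}}}{3}$)
$\frac{1}{Y{\left(399 \right)} + \frac{1}{802507 + 414962}} = \frac{1}{\left(- \frac{419}{6} - \frac{399^{2}}{6} + \frac{154 \cdot 399^{\frac{3}{2}}}{3}\right) + \frac{1}{802507 + 414962}} = \frac{1}{\left(- \frac{419}{6} - \frac{53067}{2} + \frac{154 \cdot 399 \sqrt{399}}{3}\right) + \frac{1}{1217469}} = \frac{1}{\left(- \frac{419}{6} - \frac{53067}{2} + 20482 \sqrt{399}\right) + \frac{1}{1217469}} = \frac{1}{\left(- \frac{79810}{3} + 20482 \sqrt{399}\right) + \frac{1}{1217469}} = \frac{1}{- \frac{10796244543}{405823} + 20482 \sqrt{399}}$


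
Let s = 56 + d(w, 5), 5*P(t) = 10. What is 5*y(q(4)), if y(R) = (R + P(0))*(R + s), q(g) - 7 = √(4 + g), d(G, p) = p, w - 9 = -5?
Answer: 3100 + 770*√2 ≈ 4188.9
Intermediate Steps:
w = 4 (w = 9 - 5 = 4)
P(t) = 2 (P(t) = (⅕)*10 = 2)
s = 61 (s = 56 + 5 = 61)
q(g) = 7 + √(4 + g)
y(R) = (2 + R)*(61 + R) (y(R) = (R + 2)*(R + 61) = (2 + R)*(61 + R))
5*y(q(4)) = 5*(122 + (7 + √(4 + 4))² + 63*(7 + √(4 + 4))) = 5*(122 + (7 + √8)² + 63*(7 + √8)) = 5*(122 + (7 + 2*√2)² + 63*(7 + 2*√2)) = 5*(122 + (7 + 2*√2)² + (441 + 126*√2)) = 5*(563 + (7 + 2*√2)² + 126*√2) = 2815 + 5*(7 + 2*√2)² + 630*√2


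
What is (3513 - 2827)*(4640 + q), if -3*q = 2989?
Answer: 7498666/3 ≈ 2.4996e+6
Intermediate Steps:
q = -2989/3 (q = -1/3*2989 = -2989/3 ≈ -996.33)
(3513 - 2827)*(4640 + q) = (3513 - 2827)*(4640 - 2989/3) = 686*(10931/3) = 7498666/3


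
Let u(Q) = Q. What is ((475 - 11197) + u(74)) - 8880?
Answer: -19528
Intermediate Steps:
((475 - 11197) + u(74)) - 8880 = ((475 - 11197) + 74) - 8880 = (-10722 + 74) - 8880 = -10648 - 8880 = -19528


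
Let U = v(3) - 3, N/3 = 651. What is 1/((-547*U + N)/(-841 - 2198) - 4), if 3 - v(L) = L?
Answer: -1013/5250 ≈ -0.19295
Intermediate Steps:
N = 1953 (N = 3*651 = 1953)
v(L) = 3 - L
U = -3 (U = (3 - 1*3) - 3 = (3 - 3) - 3 = 0 - 3 = -3)
1/((-547*U + N)/(-841 - 2198) - 4) = 1/((-547*(-3) + 1953)/(-841 - 2198) - 4) = 1/((1641 + 1953)/(-3039) - 4) = 1/(3594*(-1/3039) - 4) = 1/(-1198/1013 - 4) = 1/(-5250/1013) = -1013/5250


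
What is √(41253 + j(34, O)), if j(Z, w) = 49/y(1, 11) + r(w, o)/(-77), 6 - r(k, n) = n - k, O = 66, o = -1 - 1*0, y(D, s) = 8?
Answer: 3*√434879522/308 ≈ 203.12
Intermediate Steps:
o = -1 (o = -1 + 0 = -1)
r(k, n) = 6 + k - n (r(k, n) = 6 - (n - k) = 6 + (k - n) = 6 + k - n)
j(Z, w) = 531/88 - w/77 (j(Z, w) = 49/8 + (6 + w - 1*(-1))/(-77) = 49*(⅛) + (6 + w + 1)*(-1/77) = 49/8 + (7 + w)*(-1/77) = 49/8 + (-1/11 - w/77) = 531/88 - w/77)
√(41253 + j(34, O)) = √(41253 + (531/88 - 1/77*66)) = √(41253 + (531/88 - 6/7)) = √(41253 + 3189/616) = √(25415037/616) = 3*√434879522/308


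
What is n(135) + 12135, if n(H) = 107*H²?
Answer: 1962210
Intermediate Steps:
n(135) + 12135 = 107*135² + 12135 = 107*18225 + 12135 = 1950075 + 12135 = 1962210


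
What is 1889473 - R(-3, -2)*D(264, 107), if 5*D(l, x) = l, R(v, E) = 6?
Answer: 9445781/5 ≈ 1.8892e+6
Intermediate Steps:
D(l, x) = l/5
1889473 - R(-3, -2)*D(264, 107) = 1889473 - 6*(⅕)*264 = 1889473 - 6*264/5 = 1889473 - 1*1584/5 = 1889473 - 1584/5 = 9445781/5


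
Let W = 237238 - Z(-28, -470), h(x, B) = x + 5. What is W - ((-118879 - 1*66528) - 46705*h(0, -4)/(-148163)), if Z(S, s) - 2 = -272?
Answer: 62660121620/148163 ≈ 4.2291e+5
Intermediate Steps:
Z(S, s) = -270 (Z(S, s) = 2 - 272 = -270)
h(x, B) = 5 + x
W = 237508 (W = 237238 - 1*(-270) = 237238 + 270 = 237508)
W - ((-118879 - 1*66528) - 46705*h(0, -4)/(-148163)) = 237508 - ((-118879 - 1*66528) - 46705*(5 + 0)/(-148163)) = 237508 - ((-118879 - 66528) - 46705*5*(-1/148163)) = 237508 - (-185407 - 233525*(-1/148163)) = 237508 - (-185407 + 233525/148163) = 237508 - 1*(-27470223816/148163) = 237508 + 27470223816/148163 = 62660121620/148163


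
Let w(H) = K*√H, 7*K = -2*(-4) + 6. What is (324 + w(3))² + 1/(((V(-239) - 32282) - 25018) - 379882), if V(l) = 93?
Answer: 45889099931/437089 + 1296*√3 ≈ 1.0723e+5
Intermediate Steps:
K = 2 (K = (-2*(-4) + 6)/7 = (8 + 6)/7 = (⅐)*14 = 2)
w(H) = 2*√H
(324 + w(3))² + 1/(((V(-239) - 32282) - 25018) - 379882) = (324 + 2*√3)² + 1/(((93 - 32282) - 25018) - 379882) = (324 + 2*√3)² + 1/((-32189 - 25018) - 379882) = (324 + 2*√3)² + 1/(-57207 - 379882) = (324 + 2*√3)² + 1/(-437089) = (324 + 2*√3)² - 1/437089 = -1/437089 + (324 + 2*√3)²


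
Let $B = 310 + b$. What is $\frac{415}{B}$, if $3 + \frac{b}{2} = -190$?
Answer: $- \frac{415}{76} \approx -5.4605$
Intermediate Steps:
$b = -386$ ($b = -6 + 2 \left(-190\right) = -6 - 380 = -386$)
$B = -76$ ($B = 310 - 386 = -76$)
$\frac{415}{B} = \frac{415}{-76} = 415 \left(- \frac{1}{76}\right) = - \frac{415}{76}$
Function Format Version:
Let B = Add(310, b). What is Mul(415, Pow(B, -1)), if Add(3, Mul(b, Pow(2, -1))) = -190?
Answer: Rational(-415, 76) ≈ -5.4605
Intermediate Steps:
b = -386 (b = Add(-6, Mul(2, -190)) = Add(-6, -380) = -386)
B = -76 (B = Add(310, -386) = -76)
Mul(415, Pow(B, -1)) = Mul(415, Pow(-76, -1)) = Mul(415, Rational(-1, 76)) = Rational(-415, 76)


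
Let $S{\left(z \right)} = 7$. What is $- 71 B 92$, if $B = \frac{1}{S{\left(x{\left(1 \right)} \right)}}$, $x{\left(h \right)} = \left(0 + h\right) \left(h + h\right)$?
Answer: $- \frac{6532}{7} \approx -933.14$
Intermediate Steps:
$x{\left(h \right)} = 2 h^{2}$ ($x{\left(h \right)} = h 2 h = 2 h^{2}$)
$B = \frac{1}{7} \approx 0.14286$
$- 71 B 92 = \left(-71\right) \frac{1}{7} \cdot 92 = \left(- \frac{71}{7}\right) 92 = - \frac{6532}{7}$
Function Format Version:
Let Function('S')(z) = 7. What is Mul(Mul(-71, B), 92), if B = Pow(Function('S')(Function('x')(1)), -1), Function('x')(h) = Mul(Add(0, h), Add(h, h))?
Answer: Rational(-6532, 7) ≈ -933.14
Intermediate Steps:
Function('x')(h) = Mul(2, Pow(h, 2)) (Function('x')(h) = Mul(h, Mul(2, h)) = Mul(2, Pow(h, 2)))
B = Rational(1, 7) (B = Pow(7, -1) = Rational(1, 7) ≈ 0.14286)
Mul(Mul(-71, B), 92) = Mul(Mul(-71, Rational(1, 7)), 92) = Mul(Rational(-71, 7), 92) = Rational(-6532, 7)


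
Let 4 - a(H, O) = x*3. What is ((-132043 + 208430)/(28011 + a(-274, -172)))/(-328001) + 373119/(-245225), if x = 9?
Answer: -3425285474472647/2251188057757300 ≈ -1.5215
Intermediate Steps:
a(H, O) = -23 (a(H, O) = 4 - 9*3 = 4 - 1*27 = 4 - 27 = -23)
((-132043 + 208430)/(28011 + a(-274, -172)))/(-328001) + 373119/(-245225) = ((-132043 + 208430)/(28011 - 23))/(-328001) + 373119/(-245225) = (76387/27988)*(-1/328001) + 373119*(-1/245225) = (76387*(1/27988))*(-1/328001) - 373119/245225 = (76387/27988)*(-1/328001) - 373119/245225 = -76387/9180091988 - 373119/245225 = -3425285474472647/2251188057757300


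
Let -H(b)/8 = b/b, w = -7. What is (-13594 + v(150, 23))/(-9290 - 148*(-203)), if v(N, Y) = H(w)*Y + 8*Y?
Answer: -6797/10377 ≈ -0.65501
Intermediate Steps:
H(b) = -8 (H(b) = -8*b/b = -8*1 = -8)
v(N, Y) = 0 (v(N, Y) = -8*Y + 8*Y = 0)
(-13594 + v(150, 23))/(-9290 - 148*(-203)) = (-13594 + 0)/(-9290 - 148*(-203)) = -13594/(-9290 + 30044) = -13594/20754 = -13594*1/20754 = -6797/10377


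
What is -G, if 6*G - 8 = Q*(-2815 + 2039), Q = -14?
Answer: -1812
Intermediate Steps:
G = 1812 (G = 4/3 + (-14*(-2815 + 2039))/6 = 4/3 + (-14*(-776))/6 = 4/3 + (⅙)*10864 = 4/3 + 5432/3 = 1812)
-G = -1*1812 = -1812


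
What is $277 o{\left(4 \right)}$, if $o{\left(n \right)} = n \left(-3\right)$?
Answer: $-3324$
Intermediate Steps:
$o{\left(n \right)} = - 3 n$
$277 o{\left(4 \right)} = 277 \left(\left(-3\right) 4\right) = 277 \left(-12\right) = -3324$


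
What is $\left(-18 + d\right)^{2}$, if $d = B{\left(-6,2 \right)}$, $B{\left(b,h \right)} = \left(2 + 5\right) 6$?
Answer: $576$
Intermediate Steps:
$B{\left(b,h \right)} = 42$ ($B{\left(b,h \right)} = 7 \cdot 6 = 42$)
$d = 42$
$\left(-18 + d\right)^{2} = \left(-18 + 42\right)^{2} = 24^{2} = 576$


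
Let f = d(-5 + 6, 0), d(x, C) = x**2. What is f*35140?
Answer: 35140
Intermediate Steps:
f = 1 (f = (-5 + 6)**2 = 1**2 = 1)
f*35140 = 1*35140 = 35140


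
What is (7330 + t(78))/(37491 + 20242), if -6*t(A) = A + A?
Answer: 7304/57733 ≈ 0.12651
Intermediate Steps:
t(A) = -A/3 (t(A) = -(A + A)/6 = -A/3)
(7330 + t(78))/(37491 + 20242) = (7330 - 1/3*78)/(37491 + 20242) = (7330 - 26)/57733 = 7304*(1/57733) = 7304/57733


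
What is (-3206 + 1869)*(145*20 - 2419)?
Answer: -643097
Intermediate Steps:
(-3206 + 1869)*(145*20 - 2419) = -1337*(2900 - 2419) = -1337*481 = -643097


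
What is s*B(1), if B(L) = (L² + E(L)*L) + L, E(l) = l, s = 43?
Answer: 129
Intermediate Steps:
B(L) = L + 2*L² (B(L) = (L² + L*L) + L = (L² + L²) + L = 2*L² + L = L + 2*L²)
s*B(1) = 43*(1*(1 + 2*1)) = 43*(1*(1 + 2)) = 43*(1*3) = 43*3 = 129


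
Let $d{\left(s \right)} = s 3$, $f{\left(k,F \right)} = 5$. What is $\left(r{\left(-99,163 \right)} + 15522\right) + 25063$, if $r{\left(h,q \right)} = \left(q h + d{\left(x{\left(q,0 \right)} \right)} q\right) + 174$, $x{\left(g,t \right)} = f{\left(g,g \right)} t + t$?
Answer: $24622$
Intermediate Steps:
$x{\left(g,t \right)} = 6 t$ ($x{\left(g,t \right)} = 5 t + t = 6 t$)
$d{\left(s \right)} = 3 s$
$r{\left(h,q \right)} = 174 + h q$ ($r{\left(h,q \right)} = \left(q h + 3 \cdot 6 \cdot 0 q\right) + 174 = \left(h q + 3 \cdot 0 q\right) + 174 = \left(h q + 0 q\right) + 174 = \left(h q + 0\right) + 174 = h q + 174 = 174 + h q$)
$\left(r{\left(-99,163 \right)} + 15522\right) + 25063 = \left(\left(174 - 16137\right) + 15522\right) + 25063 = \left(-15963 + 15522\right) + 25063 = -441 + 25063 = 24622$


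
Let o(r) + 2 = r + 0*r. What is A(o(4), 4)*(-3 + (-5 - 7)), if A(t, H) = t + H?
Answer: -90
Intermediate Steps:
o(r) = -2 + r (o(r) = -2 + (r + 0*r) = -2 + (r + 0) = -2 + r)
A(t, H) = H + t
A(o(4), 4)*(-3 + (-5 - 7)) = (4 + (-2 + 4))*(-3 + (-5 - 7)) = (4 + 2)*(-3 - 12) = 6*(-15) = -90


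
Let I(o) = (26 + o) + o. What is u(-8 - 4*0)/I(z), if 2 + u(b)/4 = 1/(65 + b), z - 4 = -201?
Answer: 113/5244 ≈ 0.021548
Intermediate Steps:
z = -197 (z = 4 - 201 = -197)
u(b) = -8 + 4/(65 + b)
I(o) = 26 + 2*o
u(-8 - 4*0)/I(z) = (4*(-129 - 2*(-8 - 4*0))/(65 + (-8 - 4*0)))/(26 + 2*(-197)) = (4*(-129 - 2*(-8 + 0))/(65 + (-8 + 0)))/(26 - 394) = (4*(-129 - 2*(-8))/(65 - 8))/(-368) = (4*(-129 + 16)/57)*(-1/368) = (4*(1/57)*(-113))*(-1/368) = -452/57*(-1/368) = 113/5244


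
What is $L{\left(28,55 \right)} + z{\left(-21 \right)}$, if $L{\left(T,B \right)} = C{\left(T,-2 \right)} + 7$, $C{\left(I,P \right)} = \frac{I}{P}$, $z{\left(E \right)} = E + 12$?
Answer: $-16$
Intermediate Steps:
$z{\left(E \right)} = 12 + E$
$L{\left(T,B \right)} = 7 - \frac{T}{2}$ ($L{\left(T,B \right)} = \frac{T}{-2} + 7 = T \left(- \frac{1}{2}\right) + 7 = - \frac{T}{2} + 7 = 7 - \frac{T}{2}$)
$L{\left(28,55 \right)} + z{\left(-21 \right)} = \left(7 - 14\right) + \left(12 - 21\right) = \left(7 - 14\right) - 9 = -7 - 9 = -16$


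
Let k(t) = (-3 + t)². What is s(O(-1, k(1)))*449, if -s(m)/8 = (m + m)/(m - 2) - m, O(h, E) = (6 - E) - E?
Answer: -10776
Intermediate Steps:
O(h, E) = 6 - 2*E
s(m) = 8*m - 16*m/(-2 + m) (s(m) = -8*((m + m)/(m - 2) - m) = -8*((2*m)/(-2 + m) - m) = -8*(2*m/(-2 + m) - m) = -8*(-m + 2*m/(-2 + m)) = 8*m - 16*m/(-2 + m))
s(O(-1, k(1)))*449 = (8*(6 - 2*(-3 + 1)²)*(-4 + (6 - 2*(-3 + 1)²))/(-2 + (6 - 2*(-3 + 1)²)))*449 = (8*(6 - 2*(-2)²)*(-4 + (6 - 2*(-2)²))/(-2 + (6 - 2*(-2)²)))*449 = (8*(6 - 2*4)*(-4 + (6 - 2*4))/(-2 + (6 - 2*4)))*449 = (8*(6 - 8)*(-4 + (6 - 8))/(-2 + (6 - 8)))*449 = (8*(-2)*(-4 - 2)/(-2 - 2))*449 = (8*(-2)*(-6)/(-4))*449 = (8*(-2)*(-¼)*(-6))*449 = -24*449 = -10776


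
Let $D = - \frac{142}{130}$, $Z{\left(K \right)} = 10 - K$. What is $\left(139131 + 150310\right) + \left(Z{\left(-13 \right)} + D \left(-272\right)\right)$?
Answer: $\frac{18834472}{65} \approx 2.8976 \cdot 10^{5}$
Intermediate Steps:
$D = - \frac{71}{65}$ ($D = \left(-142\right) \frac{1}{130} = - \frac{71}{65} \approx -1.0923$)
$\left(139131 + 150310\right) + \left(Z{\left(-13 \right)} + D \left(-272\right)\right) = \left(139131 + 150310\right) + \left(\left(10 - -13\right) - - \frac{19312}{65}\right) = 289441 + \left(\left(10 + 13\right) + \frac{19312}{65}\right) = 289441 + \left(23 + \frac{19312}{65}\right) = 289441 + \frac{20807}{65} = \frac{18834472}{65}$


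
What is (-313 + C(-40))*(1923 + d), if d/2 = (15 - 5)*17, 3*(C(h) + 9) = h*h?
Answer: 1434742/3 ≈ 4.7825e+5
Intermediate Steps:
C(h) = -9 + h²/3 (C(h) = -9 + (h*h)/3 = -9 + h²/3)
d = 340 (d = 2*((15 - 5)*17) = 2*(10*17) = 2*170 = 340)
(-313 + C(-40))*(1923 + d) = (-313 + (-9 + (⅓)*(-40)²))*(1923 + 340) = (-313 + (-9 + (⅓)*1600))*2263 = (-313 + (-9 + 1600/3))*2263 = (-313 + 1573/3)*2263 = (634/3)*2263 = 1434742/3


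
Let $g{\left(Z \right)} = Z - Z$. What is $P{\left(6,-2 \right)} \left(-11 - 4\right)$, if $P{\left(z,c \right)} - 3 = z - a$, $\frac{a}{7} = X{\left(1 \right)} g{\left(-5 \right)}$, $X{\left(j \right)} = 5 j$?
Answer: $-135$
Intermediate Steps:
$g{\left(Z \right)} = 0$
$a = 0$ ($a = 7 \cdot 5 \cdot 1 \cdot 0 = 7 \cdot 5 \cdot 0 = 7 \cdot 0 = 0$)
$P{\left(z,c \right)} = 3 + z$ ($P{\left(z,c \right)} = 3 + \left(z - 0\right) = 3 + \left(z + 0\right) = 3 + z$)
$P{\left(6,-2 \right)} \left(-11 - 4\right) = \left(3 + 6\right) \left(-11 - 4\right) = 9 \left(-15\right) = -135$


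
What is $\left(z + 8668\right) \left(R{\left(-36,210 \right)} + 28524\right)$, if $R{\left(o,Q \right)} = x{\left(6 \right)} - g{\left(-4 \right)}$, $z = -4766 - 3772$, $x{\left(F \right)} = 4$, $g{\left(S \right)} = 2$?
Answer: $3708380$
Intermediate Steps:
$z = -8538$ ($z = -4766 - 3772 = -8538$)
$R{\left(o,Q \right)} = 2$ ($R{\left(o,Q \right)} = 4 - 2 = 2$)
$\left(z + 8668\right) \left(R{\left(-36,210 \right)} + 28524\right) = \left(-8538 + 8668\right) \left(2 + 28524\right) = 130 \cdot 28526 = 3708380$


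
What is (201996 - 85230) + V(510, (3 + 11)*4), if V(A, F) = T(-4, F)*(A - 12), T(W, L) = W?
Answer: 114774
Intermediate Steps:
V(A, F) = 48 - 4*A (V(A, F) = -4*(A - 12) = -4*(-12 + A) = 48 - 4*A)
(201996 - 85230) + V(510, (3 + 11)*4) = (201996 - 85230) + (48 - 4*510) = 116766 + (48 - 2040) = 116766 - 1992 = 114774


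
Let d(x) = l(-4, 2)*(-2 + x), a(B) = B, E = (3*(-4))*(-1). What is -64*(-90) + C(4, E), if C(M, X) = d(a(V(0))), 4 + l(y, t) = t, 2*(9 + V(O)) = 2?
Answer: 5780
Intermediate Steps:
V(O) = -8 (V(O) = -9 + (1/2)*2 = -9 + 1 = -8)
l(y, t) = -4 + t
E = 12 (E = -12*(-1) = 12)
d(x) = 4 - 2*x (d(x) = (-4 + 2)*(-2 + x) = -2*(-2 + x) = 4 - 2*x)
C(M, X) = 20 (C(M, X) = 4 - 2*(-8) = 4 + 16 = 20)
-64*(-90) + C(4, E) = -64*(-90) + 20 = 5760 + 20 = 5780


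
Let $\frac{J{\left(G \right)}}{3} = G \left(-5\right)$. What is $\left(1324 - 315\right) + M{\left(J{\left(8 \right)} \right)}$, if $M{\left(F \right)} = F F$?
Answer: $15409$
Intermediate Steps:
$J{\left(G \right)} = - 15 G$ ($J{\left(G \right)} = 3 G \left(-5\right) = 3 \left(- 5 G\right) = - 15 G$)
$M{\left(F \right)} = F^{2}$
$\left(1324 - 315\right) + M{\left(J{\left(8 \right)} \right)} = \left(1324 - 315\right) + \left(\left(-15\right) 8\right)^{2} = 1009 + \left(-120\right)^{2} = 1009 + 14400 = 15409$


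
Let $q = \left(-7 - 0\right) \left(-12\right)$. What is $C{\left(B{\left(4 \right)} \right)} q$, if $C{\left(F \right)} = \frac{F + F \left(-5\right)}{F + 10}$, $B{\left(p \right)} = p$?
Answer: $-96$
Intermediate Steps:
$C{\left(F \right)} = - \frac{4 F}{10 + F}$ ($C{\left(F \right)} = \frac{F - 5 F}{10 + F} = \frac{\left(-4\right) F}{10 + F} = - \frac{4 F}{10 + F}$)
$q = 84$ ($q = \left(-7 + \left(-2 + 2\right)\right) \left(-12\right) = \left(-7 + 0\right) \left(-12\right) = \left(-7\right) \left(-12\right) = 84$)
$C{\left(B{\left(4 \right)} \right)} q = \left(-4\right) 4 \frac{1}{10 + 4} \cdot 84 = \left(-4\right) 4 \cdot \frac{1}{14} \cdot 84 = \left(- \frac{8}{7}\right) 84 = -96$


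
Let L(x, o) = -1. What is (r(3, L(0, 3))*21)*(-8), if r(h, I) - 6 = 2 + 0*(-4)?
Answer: -1344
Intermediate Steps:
r(h, I) = 8 (r(h, I) = 6 + (2 + 0*(-4)) = 6 + (2 + 0) = 6 + 2 = 8)
(r(3, L(0, 3))*21)*(-8) = (8*21)*(-8) = 168*(-8) = -1344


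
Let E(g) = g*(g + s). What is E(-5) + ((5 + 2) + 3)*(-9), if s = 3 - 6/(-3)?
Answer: -90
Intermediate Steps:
s = 5 (s = 3 - 6*(-1)/3 = 3 - 1*(-2) = 3 + 2 = 5)
E(g) = g*(5 + g) (E(g) = g*(g + 5) = g*(5 + g))
E(-5) + ((5 + 2) + 3)*(-9) = -5*(5 - 5) + ((5 + 2) + 3)*(-9) = -5*0 + (7 + 3)*(-9) = 0 + 10*(-9) = 0 - 90 = -90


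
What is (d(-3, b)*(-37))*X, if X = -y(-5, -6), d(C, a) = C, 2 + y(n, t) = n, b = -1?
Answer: 777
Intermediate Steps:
y(n, t) = -2 + n
X = 7 (X = -(-2 - 5) = -1*(-7) = 7)
(d(-3, b)*(-37))*X = -3*(-37)*7 = 111*7 = 777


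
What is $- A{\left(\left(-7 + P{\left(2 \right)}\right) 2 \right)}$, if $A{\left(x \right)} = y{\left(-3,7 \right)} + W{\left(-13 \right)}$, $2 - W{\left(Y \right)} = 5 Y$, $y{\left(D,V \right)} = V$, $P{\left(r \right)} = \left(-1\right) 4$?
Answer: $-74$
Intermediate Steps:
$P{\left(r \right)} = -4$
$W{\left(Y \right)} = 2 - 5 Y$
$A{\left(x \right)} = 74$ ($A{\left(x \right)} = 7 + \left(2 - -65\right) = 7 + \left(2 + 65\right) = 7 + 67 = 74$)
$- A{\left(\left(-7 + P{\left(2 \right)}\right) 2 \right)} = \left(-1\right) 74 = -74$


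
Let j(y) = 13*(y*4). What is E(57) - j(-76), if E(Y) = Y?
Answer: 4009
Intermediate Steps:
j(y) = 52*y (j(y) = 13*(4*y) = 52*y)
E(57) - j(-76) = 57 - 52*(-76) = 57 - 1*(-3952) = 57 + 3952 = 4009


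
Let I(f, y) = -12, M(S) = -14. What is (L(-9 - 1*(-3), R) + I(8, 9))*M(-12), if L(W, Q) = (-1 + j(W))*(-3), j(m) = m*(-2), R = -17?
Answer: 630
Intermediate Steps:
j(m) = -2*m
L(W, Q) = 3 + 6*W (L(W, Q) = (-1 - 2*W)*(-3) = 3 + 6*W)
(L(-9 - 1*(-3), R) + I(8, 9))*M(-12) = ((3 + 6*(-9 - 1*(-3))) - 12)*(-14) = ((3 + 6*(-9 + 3)) - 12)*(-14) = ((3 + 6*(-6)) - 12)*(-14) = ((3 - 36) - 12)*(-14) = (-33 - 12)*(-14) = -45*(-14) = 630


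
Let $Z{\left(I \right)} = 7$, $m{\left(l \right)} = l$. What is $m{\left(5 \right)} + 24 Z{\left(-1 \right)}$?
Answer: $173$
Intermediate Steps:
$m{\left(5 \right)} + 24 Z{\left(-1 \right)} = 5 + 24 \cdot 7 = 5 + 168 = 173$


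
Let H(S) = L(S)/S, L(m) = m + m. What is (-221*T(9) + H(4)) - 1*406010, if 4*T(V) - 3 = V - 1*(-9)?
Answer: -1628673/4 ≈ -4.0717e+5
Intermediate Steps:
L(m) = 2*m
H(S) = 2 (H(S) = (2*S)/S = 2)
T(V) = 3 + V/4 (T(V) = 3/4 + (V - 1*(-9))/4 = 3/4 + (V + 9)/4 = 3/4 + (9 + V)/4 = 3/4 + (9/4 + V/4) = 3 + V/4)
(-221*T(9) + H(4)) - 1*406010 = (-221*(3 + (1/4)*9) + 2) - 1*406010 = (-221*(3 + 9/4) + 2) - 406010 = (-221*21/4 + 2) - 406010 = (-4641/4 + 2) - 406010 = -4633/4 - 406010 = -1628673/4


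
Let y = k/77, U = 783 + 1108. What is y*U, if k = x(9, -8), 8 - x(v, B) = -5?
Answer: 24583/77 ≈ 319.26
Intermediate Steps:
x(v, B) = 13 (x(v, B) = 8 - 1*(-5) = 8 + 5 = 13)
U = 1891
k = 13
y = 13/77 ≈ 0.16883
y*U = (13/77)*1891 = 24583/77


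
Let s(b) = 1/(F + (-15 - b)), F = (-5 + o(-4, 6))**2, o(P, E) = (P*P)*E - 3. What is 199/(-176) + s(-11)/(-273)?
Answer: -105122789/92972880 ≈ -1.1307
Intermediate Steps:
o(P, E) = -3 + E*P**2 (o(P, E) = P**2*E - 3 = E*P**2 - 3 = -3 + E*P**2)
F = 7744 (F = (-5 + (-3 + 6*(-4)**2))**2 = (-5 + (-3 + 6*16))**2 = (-5 + (-3 + 96))**2 = (-5 + 93)**2 = 88**2 = 7744)
s(b) = 1/(7729 - b) (s(b) = 1/(7744 + (-15 - b)) = 1/(7729 - b))
199/(-176) + s(-11)/(-273) = 199/(-176) - 1/(-7729 - 11)/(-273) = 199*(-1/176) - 1/(-7740)*(-1/273) = -199/176 - 1*(-1/7740)*(-1/273) = -199/176 + (1/7740)*(-1/273) = -199/176 - 1/2113020 = -105122789/92972880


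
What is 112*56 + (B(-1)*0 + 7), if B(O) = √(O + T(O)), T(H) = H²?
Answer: 6279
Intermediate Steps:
B(O) = √(O + O²)
112*56 + (B(-1)*0 + 7) = 112*56 + (√(-(1 - 1))*0 + 7) = 6272 + (√(-1*0)*0 + 7) = 6272 + (√0*0 + 7) = 6272 + (0*0 + 7) = 6272 + (0 + 7) = 6272 + 7 = 6279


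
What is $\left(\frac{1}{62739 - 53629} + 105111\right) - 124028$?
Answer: $- \frac{172333869}{9110} \approx -18917.0$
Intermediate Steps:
$\left(\frac{1}{62739 - 53629} + 105111\right) - 124028 = \left(\frac{1}{9110} + 105111\right) - 124028 = \frac{957561211}{9110} - 124028 = - \frac{172333869}{9110}$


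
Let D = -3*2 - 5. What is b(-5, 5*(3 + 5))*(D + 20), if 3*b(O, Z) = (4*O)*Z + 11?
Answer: -2367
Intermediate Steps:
D = -11 (D = -6 - 5 = -11)
b(O, Z) = 11/3 + 4*O*Z/3 (b(O, Z) = ((4*O)*Z + 11)/3 = (4*O*Z + 11)/3 = (11 + 4*O*Z)/3 = 11/3 + 4*O*Z/3)
b(-5, 5*(3 + 5))*(D + 20) = (11/3 + (4/3)*(-5)*(5*(3 + 5)))*(-11 + 20) = (11/3 + (4/3)*(-5)*(5*8))*9 = (11/3 + (4/3)*(-5)*40)*9 = (11/3 - 800/3)*9 = -263*9 = -2367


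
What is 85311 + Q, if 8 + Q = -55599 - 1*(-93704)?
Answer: 123408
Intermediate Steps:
Q = 38097 (Q = -8 + (-55599 - 1*(-93704)) = -8 + (-55599 + 93704) = -8 + 38105 = 38097)
85311 + Q = 85311 + 38097 = 123408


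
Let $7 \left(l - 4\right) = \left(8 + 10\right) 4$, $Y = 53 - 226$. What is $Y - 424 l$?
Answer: $- \frac{43611}{7} \approx -6230.1$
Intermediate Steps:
$Y = -173$
$l = \frac{100}{7}$ ($l = 4 + \frac{\left(8 + 10\right) 4}{7} = 4 + \frac{18 \cdot 4}{7} = 4 + \frac{1}{7} \cdot 72 = 4 + \frac{72}{7} = \frac{100}{7} \approx 14.286$)
$Y - 424 l = -173 - \frac{42400}{7} = - \frac{43611}{7}$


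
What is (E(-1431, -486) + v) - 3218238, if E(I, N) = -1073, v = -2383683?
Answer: -5602994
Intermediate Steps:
(E(-1431, -486) + v) - 3218238 = (-1073 - 2383683) - 3218238 = -2384756 - 3218238 = -5602994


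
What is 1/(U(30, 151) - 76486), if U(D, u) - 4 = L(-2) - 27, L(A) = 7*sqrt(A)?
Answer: -76509/5853627179 - 7*I*sqrt(2)/5853627179 ≈ -1.307e-5 - 1.6912e-9*I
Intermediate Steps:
U(D, u) = -23 + 7*I*sqrt(2) (U(D, u) = 4 + (7*sqrt(-2) - 27) = 4 + (7*(I*sqrt(2)) - 27) = 4 + (7*I*sqrt(2) - 27) = 4 + (-27 + 7*I*sqrt(2)) = -23 + 7*I*sqrt(2))
1/(U(30, 151) - 76486) = 1/((-23 + 7*I*sqrt(2)) - 76486) = 1/(-76509 + 7*I*sqrt(2))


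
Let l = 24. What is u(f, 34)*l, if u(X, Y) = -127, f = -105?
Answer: -3048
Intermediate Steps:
u(f, 34)*l = -127*24 = -3048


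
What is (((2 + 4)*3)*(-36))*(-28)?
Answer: 18144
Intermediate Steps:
(((2 + 4)*3)*(-36))*(-28) = ((6*3)*(-36))*(-28) = (18*(-36))*(-28) = -648*(-28) = 18144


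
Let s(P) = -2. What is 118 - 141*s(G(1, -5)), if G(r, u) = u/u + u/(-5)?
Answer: 400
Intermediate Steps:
G(r, u) = 1 - u/5 (G(r, u) = 1 + u*(-⅕) = 1 - u/5)
118 - 141*s(G(1, -5)) = 118 - 141*(-2) = 118 + 282 = 400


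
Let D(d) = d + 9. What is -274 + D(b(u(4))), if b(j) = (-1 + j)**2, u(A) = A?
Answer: -256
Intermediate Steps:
D(d) = 9 + d
-274 + D(b(u(4))) = -274 + (9 + (-1 + 4)**2) = -274 + (9 + 3**2) = -274 + (9 + 9) = -274 + 18 = -256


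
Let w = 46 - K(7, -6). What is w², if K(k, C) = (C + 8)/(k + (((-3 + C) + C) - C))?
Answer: 2209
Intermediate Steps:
K(k, C) = (8 + C)/(-3 + C + k) (K(k, C) = (8 + C)/(k + ((-3 + 2*C) - C)) = (8 + C)/(k + (-3 + C)) = (8 + C)/(-3 + C + k))
w = 47 (w = 46 - (8 - 6)/(-3 - 6 + 7) = 46 - 2/(-2) = 46 - (-1)*2/2 = 46 - 1*(-1) = 46 + 1 = 47)
w² = 47² = 2209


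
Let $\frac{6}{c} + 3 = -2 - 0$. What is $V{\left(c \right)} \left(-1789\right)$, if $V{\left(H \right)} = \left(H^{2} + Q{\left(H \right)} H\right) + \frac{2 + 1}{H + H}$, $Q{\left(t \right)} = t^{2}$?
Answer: $\frac{1375741}{500} \approx 2751.5$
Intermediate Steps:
$c = - \frac{6}{5}$ ($c = \frac{6}{-3 - 2} = \frac{6}{-5} = 6 \left(- \frac{1}{5}\right) = - \frac{6}{5} \approx -1.2$)
$V{\left(H \right)} = H^{2} + H^{3} + \frac{3}{2 H}$ ($V{\left(H \right)} = \left(H^{2} + H^{2} H\right) + \frac{2 + 1}{H + H} = \left(H^{2} + H^{3}\right) + \frac{3}{2 H} = H^{2} + H^{3} + \frac{3}{2 H}$)
$V{\left(c \right)} \left(-1789\right) = \left(\left(- \frac{6}{5}\right)^{2} + \left(- \frac{6}{5}\right)^{3} + \frac{3}{2 \left(- \frac{6}{5}\right)}\right) \left(-1789\right) = \left(\frac{36}{25} - \frac{216}{125} + \frac{3}{2} \left(- \frac{5}{6}\right)\right) \left(-1789\right) = \left(\frac{36}{25} - \frac{216}{125} - \frac{5}{4}\right) \left(-1789\right) = \left(- \frac{769}{500}\right) \left(-1789\right) = \frac{1375741}{500}$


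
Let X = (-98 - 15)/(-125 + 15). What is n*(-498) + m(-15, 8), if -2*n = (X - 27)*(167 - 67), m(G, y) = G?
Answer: -7114095/11 ≈ -6.4674e+5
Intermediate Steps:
X = 113/110 (X = -113/(-110) = -113*(-1/110) = 113/110 ≈ 1.0273)
n = 14285/11 (n = -(113/110 - 27)*(167 - 67)/2 = -(-2857)*100/220 = -½*(-28570/11) = 14285/11 ≈ 1298.6)
n*(-498) + m(-15, 8) = (14285/11)*(-498) - 15 = -7113930/11 - 15 = -7114095/11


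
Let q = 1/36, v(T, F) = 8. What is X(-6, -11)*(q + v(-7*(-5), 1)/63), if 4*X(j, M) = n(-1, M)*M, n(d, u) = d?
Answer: 143/336 ≈ 0.42560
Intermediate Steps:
X(j, M) = -M/4 (X(j, M) = (-M)/4 = -M/4)
q = 1/36 ≈ 0.027778
X(-6, -11)*(q + v(-7*(-5), 1)/63) = (-¼*(-11))*(1/36 + 8/63) = 11*(1/36 + 8*(1/63))/4 = 11*(1/36 + 8/63)/4 = (11/4)*(13/84) = 143/336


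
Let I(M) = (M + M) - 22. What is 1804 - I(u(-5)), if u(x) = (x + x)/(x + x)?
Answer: 1824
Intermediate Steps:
u(x) = 1 (u(x) = (2*x)/((2*x)) = (2*x)*(1/(2*x)) = 1)
I(M) = -22 + 2*M (I(M) = 2*M - 22 = -22 + 2*M)
1804 - I(u(-5)) = 1804 - (-22 + 2*1) = 1804 - (-22 + 2) = 1804 - 1*(-20) = 1804 + 20 = 1824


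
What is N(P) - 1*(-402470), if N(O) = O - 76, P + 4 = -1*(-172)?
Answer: 402562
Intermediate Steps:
P = 168 (P = -4 - 1*(-172) = -4 + 172 = 168)
N(O) = -76 + O
N(P) - 1*(-402470) = (-76 + 168) - 1*(-402470) = 92 + 402470 = 402562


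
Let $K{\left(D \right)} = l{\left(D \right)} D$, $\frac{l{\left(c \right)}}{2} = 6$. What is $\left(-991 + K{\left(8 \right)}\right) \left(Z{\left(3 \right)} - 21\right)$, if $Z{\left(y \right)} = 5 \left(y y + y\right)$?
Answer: $-34905$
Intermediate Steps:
$l{\left(c \right)} = 12$ ($l{\left(c \right)} = 2 \cdot 6 = 12$)
$Z{\left(y \right)} = 5 y + 5 y^{2}$ ($Z{\left(y \right)} = 5 \left(y^{2} + y\right) = 5 \left(y + y^{2}\right) = 5 y + 5 y^{2}$)
$K{\left(D \right)} = 12 D$
$\left(-991 + K{\left(8 \right)}\right) \left(Z{\left(3 \right)} - 21\right) = \left(-991 + 12 \cdot 8\right) \left(5 \cdot 3 \left(1 + 3\right) - 21\right) = \left(-991 + 96\right) \left(5 \cdot 3 \cdot 4 - 21\right) = - 895 \left(60 - 21\right) = \left(-895\right) 39 = -34905$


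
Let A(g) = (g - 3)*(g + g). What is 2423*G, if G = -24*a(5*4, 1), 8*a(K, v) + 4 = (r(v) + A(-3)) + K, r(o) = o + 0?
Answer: -385257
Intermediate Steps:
r(o) = o
A(g) = 2*g*(-3 + g) (A(g) = (-3 + g)*(2*g) = 2*g*(-3 + g))
a(K, v) = 4 + K/8 + v/8 (a(K, v) = -½ + ((v + 2*(-3)*(-3 - 3)) + K)/8 = -½ + ((v + 2*(-3)*(-6)) + K)/8 = -½ + ((v + 36) + K)/8 = -½ + ((36 + v) + K)/8 = -½ + (36 + K + v)/8 = -½ + (9/2 + K/8 + v/8) = 4 + K/8 + v/8)
G = -159 (G = -24*(4 + (5*4)/8 + (⅛)*1) = -24*(4 + (⅛)*20 + ⅛) = -24*(4 + 5/2 + ⅛) = -24*53/8 = -159)
2423*G = 2423*(-159) = -385257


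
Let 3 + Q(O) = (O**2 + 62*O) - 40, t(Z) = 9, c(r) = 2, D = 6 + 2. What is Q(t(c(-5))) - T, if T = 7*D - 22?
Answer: 562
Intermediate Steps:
D = 8
Q(O) = -43 + O**2 + 62*O (Q(O) = -3 + ((O**2 + 62*O) - 40) = -3 + (-40 + O**2 + 62*O) = -43 + O**2 + 62*O)
T = 34 (T = 7*8 - 22 = 56 - 22 = 34)
Q(t(c(-5))) - T = (-43 + 9**2 + 62*9) - 1*34 = (-43 + 81 + 558) - 34 = 596 - 34 = 562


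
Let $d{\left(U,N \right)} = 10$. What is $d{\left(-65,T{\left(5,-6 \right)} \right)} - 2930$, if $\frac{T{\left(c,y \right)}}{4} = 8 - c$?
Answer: $-2920$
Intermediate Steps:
$T{\left(c,y \right)} = 32 - 4 c$ ($T{\left(c,y \right)} = 4 \left(8 - c\right) = 32 - 4 c$)
$d{\left(-65,T{\left(5,-6 \right)} \right)} - 2930 = 10 - 2930 = -2920$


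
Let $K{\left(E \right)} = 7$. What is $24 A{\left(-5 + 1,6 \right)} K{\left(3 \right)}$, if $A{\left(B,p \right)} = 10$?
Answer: $1680$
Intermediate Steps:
$24 A{\left(-5 + 1,6 \right)} K{\left(3 \right)} = 24 \cdot 10 \cdot 7 = 240 \cdot 7 = 1680$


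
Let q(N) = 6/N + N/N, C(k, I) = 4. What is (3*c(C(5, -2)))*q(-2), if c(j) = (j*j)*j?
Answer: -384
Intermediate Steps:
q(N) = 1 + 6/N (q(N) = 6/N + 1 = 1 + 6/N)
c(j) = j³ (c(j) = j²*j = j³)
(3*c(C(5, -2)))*q(-2) = (3*4³)*((6 - 2)/(-2)) = (3*64)*(-½*4) = 192*(-2) = -384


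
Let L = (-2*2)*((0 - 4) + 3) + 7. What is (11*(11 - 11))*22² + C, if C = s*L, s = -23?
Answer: -253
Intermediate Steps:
L = 11 (L = -4*(-4 + 3) + 7 = -4*(-1) + 7 = 4 + 7 = 11)
C = -253 (C = -23*11 = -253)
(11*(11 - 11))*22² + C = (11*(11 - 11))*22² - 253 = (11*0)*484 - 253 = 0*484 - 253 = 0 - 253 = -253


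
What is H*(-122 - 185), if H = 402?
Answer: -123414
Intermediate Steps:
H*(-122 - 185) = 402*(-122 - 185) = 402*(-307) = -123414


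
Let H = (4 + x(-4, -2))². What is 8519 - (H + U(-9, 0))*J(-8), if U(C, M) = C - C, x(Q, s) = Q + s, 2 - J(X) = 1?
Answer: 8515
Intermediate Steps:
J(X) = 1 (J(X) = 2 - 1*1 = 2 - 1 = 1)
U(C, M) = 0
H = 4 (H = (4 + (-4 - 2))² = (4 - 6)² = (-2)² = 4)
8519 - (H + U(-9, 0))*J(-8) = 8519 - (4 + 0) = 8519 - 4 = 8515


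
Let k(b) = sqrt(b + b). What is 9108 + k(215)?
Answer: 9108 + sqrt(430) ≈ 9128.7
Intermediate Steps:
k(b) = sqrt(2)*sqrt(b) (k(b) = sqrt(2*b) = sqrt(2)*sqrt(b))
9108 + k(215) = 9108 + sqrt(2)*sqrt(215) = 9108 + sqrt(430)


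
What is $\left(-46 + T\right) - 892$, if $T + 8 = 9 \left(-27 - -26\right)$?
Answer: $-955$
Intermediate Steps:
$T = -17$ ($T = -8 + 9 \left(-27 - -26\right) = -8 + 9 \left(-27 + 26\right) = -8 + 9 \left(-1\right) = -8 - 9 = -17$)
$\left(-46 + T\right) - 892 = \left(-46 - 17\right) - 892 = -63 - 892 = -955$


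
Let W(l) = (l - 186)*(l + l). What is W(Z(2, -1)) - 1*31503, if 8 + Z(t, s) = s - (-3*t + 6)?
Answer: -27993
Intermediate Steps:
Z(t, s) = -14 + s + 3*t (Z(t, s) = -8 + (s - (-3*t + 6)) = -8 + (s - (6 - 3*t)) = -8 + (s + (-6 + 3*t)) = -8 + (-6 + s + 3*t) = -14 + s + 3*t)
W(l) = 2*l*(-186 + l) (W(l) = (-186 + l)*(2*l) = 2*l*(-186 + l))
W(Z(2, -1)) - 1*31503 = 2*(-14 - 1 + 3*2)*(-186 + (-14 - 1 + 3*2)) - 1*31503 = 2*(-14 - 1 + 6)*(-186 + (-14 - 1 + 6)) - 31503 = 2*(-9)*(-186 - 9) - 31503 = 2*(-9)*(-195) - 31503 = 3510 - 31503 = -27993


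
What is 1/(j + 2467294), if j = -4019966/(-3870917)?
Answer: 3870917/9550694308564 ≈ 4.0530e-7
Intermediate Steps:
j = 4019966/3870917 (j = -4019966*(-1/3870917) = 4019966/3870917 ≈ 1.0385)
1/(j + 2467294) = 1/(4019966/3870917 + 2467294) = 1/(9550694308564/3870917) = 3870917/9550694308564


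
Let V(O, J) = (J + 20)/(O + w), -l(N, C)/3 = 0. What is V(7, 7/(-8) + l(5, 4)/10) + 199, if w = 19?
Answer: 41545/208 ≈ 199.74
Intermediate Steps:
l(N, C) = 0 (l(N, C) = -3*0 = 0)
V(O, J) = (20 + J)/(19 + O) (V(O, J) = (J + 20)/(O + 19) = (20 + J)/(19 + O))
V(7, 7/(-8) + l(5, 4)/10) + 199 = (20 + (7/(-8) + 0/10))/(19 + 7) + 199 = (20 + (7*(-1/8) + 0*(1/10)))/26 + 199 = (20 + (-7/8 + 0))/26 + 199 = (20 - 7/8)/26 + 199 = (1/26)*(153/8) + 199 = 153/208 + 199 = 41545/208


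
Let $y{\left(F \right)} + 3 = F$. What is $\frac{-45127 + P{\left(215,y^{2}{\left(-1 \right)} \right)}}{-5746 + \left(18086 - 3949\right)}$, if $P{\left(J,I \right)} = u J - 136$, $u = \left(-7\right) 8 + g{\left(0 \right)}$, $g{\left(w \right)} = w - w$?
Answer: $- \frac{19101}{2797} \approx -6.8291$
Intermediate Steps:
$g{\left(w \right)} = 0$
$y{\left(F \right)} = -3 + F$
$u = -56$ ($u = \left(-7\right) 8 + 0 = -56 + 0 = -56$)
$P{\left(J,I \right)} = -136 - 56 J$ ($P{\left(J,I \right)} = - 56 J - 136 = -136 - 56 J$)
$\frac{-45127 + P{\left(215,y^{2}{\left(-1 \right)} \right)}}{-5746 + \left(18086 - 3949\right)} = \frac{-45127 - 12176}{-5746 + \left(18086 - 3949\right)} = \frac{-45127 - 12176}{-5746 + 14137} = - \frac{57303}{8391} = \left(-57303\right) \frac{1}{8391} = - \frac{19101}{2797}$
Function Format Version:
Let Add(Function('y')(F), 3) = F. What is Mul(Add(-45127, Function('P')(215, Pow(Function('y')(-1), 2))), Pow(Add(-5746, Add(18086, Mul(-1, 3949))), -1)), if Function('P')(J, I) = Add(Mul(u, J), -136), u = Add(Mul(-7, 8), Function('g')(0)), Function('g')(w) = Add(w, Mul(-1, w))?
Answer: Rational(-19101, 2797) ≈ -6.8291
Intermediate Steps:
Function('g')(w) = 0
Function('y')(F) = Add(-3, F)
u = -56 (u = Add(Mul(-7, 8), 0) = Add(-56, 0) = -56)
Function('P')(J, I) = Add(-136, Mul(-56, J)) (Function('P')(J, I) = Add(Mul(-56, J), -136) = Add(-136, Mul(-56, J)))
Mul(Add(-45127, Function('P')(215, Pow(Function('y')(-1), 2))), Pow(Add(-5746, Add(18086, Mul(-1, 3949))), -1)) = Mul(Add(-45127, Add(-136, Mul(-56, 215))), Pow(Add(-5746, Add(18086, Mul(-1, 3949))), -1)) = Mul(Add(-45127, Add(-136, -12040)), Pow(Add(-5746, Add(18086, -3949)), -1)) = Mul(Add(-45127, -12176), Pow(Add(-5746, 14137), -1)) = Mul(-57303, Pow(8391, -1)) = Mul(-57303, Rational(1, 8391)) = Rational(-19101, 2797)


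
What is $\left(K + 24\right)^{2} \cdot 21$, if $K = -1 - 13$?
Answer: $2100$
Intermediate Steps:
$K = -14$ ($K = -1 - 13 = -14$)
$\left(K + 24\right)^{2} \cdot 21 = \left(-14 + 24\right)^{2} \cdot 21 = 10^{2} \cdot 21 = 100 \cdot 21 = 2100$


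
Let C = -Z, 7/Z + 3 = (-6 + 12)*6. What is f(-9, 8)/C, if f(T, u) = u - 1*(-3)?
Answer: -363/7 ≈ -51.857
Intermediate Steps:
Z = 7/33 (Z = 7/(-3 + (-6 + 12)*6) = 7/(-3 + 6*6) = 7/(-3 + 36) = 7/33 ≈ 0.21212)
f(T, u) = 3 + u (f(T, u) = u + 3 = 3 + u)
C = -7/33 (C = -1*7/33 = -7/33 ≈ -0.21212)
f(-9, 8)/C = (3 + 8)/(-7/33) = 11*(-33/7) = -363/7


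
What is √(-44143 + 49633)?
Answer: 3*√610 ≈ 74.094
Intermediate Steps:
√(-44143 + 49633) = √5490 = 3*√610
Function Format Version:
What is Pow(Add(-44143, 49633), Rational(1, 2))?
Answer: Mul(3, Pow(610, Rational(1, 2))) ≈ 74.094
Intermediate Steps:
Pow(Add(-44143, 49633), Rational(1, 2)) = Pow(5490, Rational(1, 2)) = Mul(3, Pow(610, Rational(1, 2)))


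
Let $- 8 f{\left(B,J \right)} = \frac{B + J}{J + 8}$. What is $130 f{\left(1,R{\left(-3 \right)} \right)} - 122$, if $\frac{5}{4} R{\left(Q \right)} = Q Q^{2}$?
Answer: $- \frac{39879}{272} \approx -146.61$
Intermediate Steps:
$R{\left(Q \right)} = \frac{4 Q^{3}}{5}$ ($R{\left(Q \right)} = \frac{4 Q Q^{2}}{5} = \frac{4 Q^{3}}{5}$)
$f{\left(B,J \right)} = - \frac{B + J}{8 \left(8 + J\right)}$ ($f{\left(B,J \right)} = - \frac{\left(B + J\right) \frac{1}{J + 8}}{8} = - \frac{\left(B + J\right) \frac{1}{8 + J}}{8} = - \frac{\frac{1}{8 + J} \left(B + J\right)}{8} = - \frac{B + J}{8 \left(8 + J\right)}$)
$130 f{\left(1,R{\left(-3 \right)} \right)} - 122 = 130 \frac{\left(-1\right) 1 - \frac{4 \left(-3\right)^{3}}{5}}{8 \left(8 + \frac{4 \left(-3\right)^{3}}{5}\right)} - 122 = 130 \frac{-1 - \frac{4}{5} \left(-27\right)}{8 \left(8 + \frac{4}{5} \left(-27\right)\right)} - 122 = 130 \frac{-1 - - \frac{108}{5}}{8 \left(8 - \frac{108}{5}\right)} - 122 = 130 \frac{-1 + \frac{108}{5}}{8 \left(- \frac{68}{5}\right)} - 122 = 130 \cdot \frac{1}{8} \left(- \frac{5}{68}\right) \frac{103}{5} - 122 = 130 \left(- \frac{103}{544}\right) - 122 = - \frac{6695}{272} - 122 = - \frac{39879}{272}$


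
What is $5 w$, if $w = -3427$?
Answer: $-17135$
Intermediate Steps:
$5 w = 5 \left(-3427\right) = -17135$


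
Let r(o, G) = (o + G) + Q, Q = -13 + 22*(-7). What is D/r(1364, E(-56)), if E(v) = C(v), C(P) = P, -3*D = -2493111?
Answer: 831037/1141 ≈ 728.34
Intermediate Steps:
D = 831037 (D = -1/3*(-2493111) = 831037)
E(v) = v
Q = -167 (Q = -13 - 154 = -167)
r(o, G) = -167 + G + o (r(o, G) = (o + G) - 167 = (G + o) - 167 = -167 + G + o)
D/r(1364, E(-56)) = 831037/(-167 - 56 + 1364) = 831037/1141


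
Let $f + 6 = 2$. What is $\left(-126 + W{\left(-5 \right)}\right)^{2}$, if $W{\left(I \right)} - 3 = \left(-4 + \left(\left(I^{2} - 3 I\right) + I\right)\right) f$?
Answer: $61009$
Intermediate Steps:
$f = -4$ ($f = -6 + 2 = -4$)
$W{\left(I \right)} = 19 - 4 I^{2} + 8 I$ ($W{\left(I \right)} = 3 + \left(-4 + \left(\left(I^{2} - 3 I\right) + I\right)\right) \left(-4\right) = 3 + \left(-4 + \left(I^{2} - 2 I\right)\right) \left(-4\right) = 3 + \left(-4 + I^{2} - 2 I\right) \left(-4\right) = 3 + \left(16 - 4 I^{2} + 8 I\right) = 19 - 4 I^{2} + 8 I$)
$\left(-126 + W{\left(-5 \right)}\right)^{2} = \left(-126 + \left(19 - 4 \left(-5\right)^{2} + 8 \left(-5\right)\right)\right)^{2} = \left(-126 - 121\right)^{2} = \left(-247\right)^{2} = 61009$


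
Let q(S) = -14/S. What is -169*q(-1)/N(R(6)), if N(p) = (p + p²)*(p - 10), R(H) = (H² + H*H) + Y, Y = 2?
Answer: -1183/177600 ≈ -0.0066610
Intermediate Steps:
R(H) = 2 + 2*H² (R(H) = (H² + H*H) + 2 = (H² + H²) + 2 = 2*H² + 2 = 2 + 2*H²)
N(p) = (-10 + p)*(p + p²) (N(p) = (p + p²)*(-10 + p) = (-10 + p)*(p + p²))
-169*q(-1)/N(R(6)) = -169*(-14/(-1))/((2 + 2*6²)*(-10 + (2 + 2*6²)² - 9*(2 + 2*6²))) = -169*(-14*(-1))/((2 + 2*36)*(-10 + (2 + 2*36)² - 9*(2 + 2*36))) = -2366/((2 + 72)*(-10 + (2 + 72)² - 9*(2 + 72))) = -2366/(74*(-10 + 74² - 9*74)) = -2366/(74*(-10 + 5476 - 666)) = -2366/(74*4800) = -2366/355200 = -169*7/177600 = -1183/177600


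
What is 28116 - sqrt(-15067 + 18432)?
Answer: 28116 - sqrt(3365) ≈ 28058.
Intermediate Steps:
28116 - sqrt(-15067 + 18432) = 28116 - sqrt(3365)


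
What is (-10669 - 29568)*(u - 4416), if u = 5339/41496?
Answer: 388056210331/2184 ≈ 1.7768e+8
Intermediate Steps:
u = 281/2184 (u = 5339*(1/41496) = 281/2184 ≈ 0.12866)
(-10669 - 29568)*(u - 4416) = (-10669 - 29568)*(281/2184 - 4416) = -40237*(-9644263/2184) = 388056210331/2184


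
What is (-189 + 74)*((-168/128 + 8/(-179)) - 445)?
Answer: 147012205/2864 ≈ 51331.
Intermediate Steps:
(-189 + 74)*((-168/128 + 8/(-179)) - 445) = -115*((-168*1/128 + 8*(-1/179)) - 445) = -115*((-21/16 - 8/179) - 445) = -115*(-3887/2864 - 445) = -115*(-1278367/2864) = 147012205/2864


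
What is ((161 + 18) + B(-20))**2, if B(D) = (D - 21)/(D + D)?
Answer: 51854401/1600 ≈ 32409.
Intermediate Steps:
B(D) = (-21 + D)/(2*D) (B(D) = (-21 + D)/((2*D)) = (-21 + D)*(1/(2*D)) = (-21 + D)/(2*D))
((161 + 18) + B(-20))**2 = ((161 + 18) + (1/2)*(-21 - 20)/(-20))**2 = (179 + (1/2)*(-1/20)*(-41))**2 = (179 + 41/40)**2 = (7201/40)**2 = 51854401/1600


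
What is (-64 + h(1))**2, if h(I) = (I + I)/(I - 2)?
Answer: 4356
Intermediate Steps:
h(I) = 2*I/(-2 + I) (h(I) = (2*I)/(-2 + I) = 2*I/(-2 + I))
(-64 + h(1))**2 = (-64 + 2*1/(-2 + 1))**2 = (-64 + 2*1/(-1))**2 = (-64 + 2*1*(-1))**2 = (-64 - 2)**2 = (-66)**2 = 4356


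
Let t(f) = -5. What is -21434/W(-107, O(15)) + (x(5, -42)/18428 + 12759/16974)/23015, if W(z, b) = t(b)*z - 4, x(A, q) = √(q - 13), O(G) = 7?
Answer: -930369667079/23048739990 + I*√55/424120420 ≈ -40.365 + 1.7486e-8*I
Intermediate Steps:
x(A, q) = √(-13 + q)
W(z, b) = -4 - 5*z (W(z, b) = -5*z - 4 = -4 - 5*z)
-21434/W(-107, O(15)) + (x(5, -42)/18428 + 12759/16974)/23015 = -21434/(-4 - 5*(-107)) + (√(-13 - 42)/18428 + 12759/16974)/23015 = -21434/(-4 + 535) + (√(-55)*(1/18428) + 12759*(1/16974))*(1/23015) = -21434/531 + ((I*√55)*(1/18428) + 4253/5658)*(1/23015) = -21434*1/531 + (I*√55/18428 + 4253/5658)*(1/23015) = -21434/531 + (4253/5658 + I*√55/18428)*(1/23015) = -21434/531 + (4253/130218870 + I*√55/424120420) = -930369667079/23048739990 + I*√55/424120420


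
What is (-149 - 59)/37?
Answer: -208/37 ≈ -5.6216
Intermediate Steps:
(-149 - 59)/37 = -208*1/37 = -208/37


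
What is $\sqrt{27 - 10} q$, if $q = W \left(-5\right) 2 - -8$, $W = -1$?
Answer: $18 \sqrt{17} \approx 74.216$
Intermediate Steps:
$q = 18$ ($q = \left(-1\right) \left(-5\right) 2 - -8 = 5 \cdot 2 + 8 = 10 + 8 = 18$)
$\sqrt{27 - 10} q = \sqrt{27 - 10} \cdot 18 = \sqrt{17} \cdot 18 = 18 \sqrt{17}$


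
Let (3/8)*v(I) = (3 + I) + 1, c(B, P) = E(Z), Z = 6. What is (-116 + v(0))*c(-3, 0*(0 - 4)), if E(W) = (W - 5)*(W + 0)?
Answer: -632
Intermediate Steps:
E(W) = W*(-5 + W) (E(W) = (-5 + W)*W = W*(-5 + W))
c(B, P) = 6 (c(B, P) = 6*(-5 + 6) = 6*1 = 6)
v(I) = 32/3 + 8*I/3 (v(I) = 8*((3 + I) + 1)/3 = 8*(4 + I)/3 = 32/3 + 8*I/3)
(-116 + v(0))*c(-3, 0*(0 - 4)) = (-116 + (32/3 + (8/3)*0))*6 = (-116 + (32/3 + 0))*6 = (-116 + 32/3)*6 = -316/3*6 = -632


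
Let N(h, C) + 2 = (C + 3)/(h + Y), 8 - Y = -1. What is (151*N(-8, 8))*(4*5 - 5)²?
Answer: 305775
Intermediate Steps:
Y = 9 (Y = 8 - 1*(-1) = 8 + 1 = 9)
N(h, C) = -2 + (3 + C)/(9 + h) (N(h, C) = -2 + (C + 3)/(h + 9) = -2 + (3 + C)/(9 + h))
(151*N(-8, 8))*(4*5 - 5)² = (151*((-15 + 8 - 2*(-8))/(9 - 8)))*(4*5 - 5)² = (151*((-15 + 8 + 16)/1))*(20 - 5)² = (151*(1*9))*15² = (151*9)*225 = 1359*225 = 305775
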